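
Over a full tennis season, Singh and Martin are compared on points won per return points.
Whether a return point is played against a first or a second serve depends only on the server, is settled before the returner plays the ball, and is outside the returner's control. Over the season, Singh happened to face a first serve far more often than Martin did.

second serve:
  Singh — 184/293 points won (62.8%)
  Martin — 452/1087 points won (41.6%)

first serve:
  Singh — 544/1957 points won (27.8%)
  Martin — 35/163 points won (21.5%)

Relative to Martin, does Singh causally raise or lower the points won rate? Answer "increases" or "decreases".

increases

Here serve type is a common cause — it drives both which player a case falls under and the outcome. The crude comparison mixes populations; the stratum-specific rates are the causally relevant ones.
Within each level — second serve: 62.8% vs 41.6%; first serve: 27.8% vs 21.5% — Singh is higher every time.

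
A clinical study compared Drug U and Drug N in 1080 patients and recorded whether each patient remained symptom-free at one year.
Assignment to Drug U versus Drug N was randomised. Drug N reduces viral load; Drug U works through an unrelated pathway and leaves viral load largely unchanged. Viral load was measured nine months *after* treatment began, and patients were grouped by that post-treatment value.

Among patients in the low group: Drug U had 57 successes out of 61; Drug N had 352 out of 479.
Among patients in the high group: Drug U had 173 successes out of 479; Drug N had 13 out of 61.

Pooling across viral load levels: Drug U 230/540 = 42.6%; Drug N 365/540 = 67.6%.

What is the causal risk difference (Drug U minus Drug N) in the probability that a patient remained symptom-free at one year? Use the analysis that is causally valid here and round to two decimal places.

-0.25

Viral load is recorded after the drug and is itself shifted by it — it sits on the causal path from drug to outcome. Conditioning on a mediator would strip out part of the effect we want; the pooled comparison gives the total causal effect.
The causal difference is the pooled difference: 0.426 − 0.676 = -0.250.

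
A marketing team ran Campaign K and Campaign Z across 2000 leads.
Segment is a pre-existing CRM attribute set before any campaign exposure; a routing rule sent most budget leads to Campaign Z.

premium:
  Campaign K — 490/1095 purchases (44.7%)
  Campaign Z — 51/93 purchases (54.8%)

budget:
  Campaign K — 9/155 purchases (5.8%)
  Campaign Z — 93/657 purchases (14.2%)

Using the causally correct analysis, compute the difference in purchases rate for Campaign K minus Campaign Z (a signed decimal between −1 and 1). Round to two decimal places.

Customer segment is set before the campaign has any effect — it is not caused by the campaign — and it independently drives the outcome. That makes it a confounder, so the causal comparison is within customer segment levels.
Adjusting over the population distribution of customer segment: 0.594·(0.447−0.548) + 0.406·(0.058−0.142) = -0.094.

-0.09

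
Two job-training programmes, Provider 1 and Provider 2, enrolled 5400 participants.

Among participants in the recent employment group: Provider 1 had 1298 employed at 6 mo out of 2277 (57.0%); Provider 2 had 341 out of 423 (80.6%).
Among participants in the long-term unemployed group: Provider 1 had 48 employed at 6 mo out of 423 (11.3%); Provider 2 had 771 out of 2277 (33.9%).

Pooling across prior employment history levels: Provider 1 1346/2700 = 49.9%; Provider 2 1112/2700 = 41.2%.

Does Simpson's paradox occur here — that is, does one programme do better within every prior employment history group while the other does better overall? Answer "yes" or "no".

yes

Within each prior employment history level (recent employment 57.0% vs 80.6%; long-term unemployed 11.3% vs 33.9%), Provider 2 has the higher rate every time. Pooled: 49.9% vs 41.2% — Provider 1 has the higher rate overall. The two comparisons disagree.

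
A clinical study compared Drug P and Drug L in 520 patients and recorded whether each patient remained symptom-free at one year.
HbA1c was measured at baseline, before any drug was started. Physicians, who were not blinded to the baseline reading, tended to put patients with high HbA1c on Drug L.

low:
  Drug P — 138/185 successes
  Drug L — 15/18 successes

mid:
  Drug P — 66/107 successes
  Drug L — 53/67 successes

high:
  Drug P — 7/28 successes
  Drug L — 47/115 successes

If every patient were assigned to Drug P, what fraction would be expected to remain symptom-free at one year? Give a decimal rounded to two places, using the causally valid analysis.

0.57

The imbalance in HbA1c arose from how patients were allocated, not from anything the drug did; and HbA1c independently affects the outcome. The pooled gap is confounded — condition on HbA1c.
Standardising Drug P to the population HbA1c mix: 0.390·138/185 + 0.335·66/107 + 0.275·7/28 = 0.566.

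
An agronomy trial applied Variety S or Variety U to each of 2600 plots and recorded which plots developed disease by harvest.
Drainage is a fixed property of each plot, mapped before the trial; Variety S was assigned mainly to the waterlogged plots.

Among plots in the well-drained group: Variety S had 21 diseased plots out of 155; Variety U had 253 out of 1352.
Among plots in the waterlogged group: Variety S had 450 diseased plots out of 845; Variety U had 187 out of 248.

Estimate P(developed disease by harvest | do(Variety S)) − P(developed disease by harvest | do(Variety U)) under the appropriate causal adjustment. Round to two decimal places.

The field drainage-specific comparison favours Variety S throughout, but the pooled figures favour Variety U. The question is whether to condition on field drainage.
Nothing the variety does changes field drainage; the imbalance is an allocation artefact. With field drainage also predicting the outcome, the pooled figure is confounded, and the within-stratum comparison is the causal one.
Adjusting over the population distribution of field drainage: 0.580·(0.135−0.187) + 0.420·(0.533−0.754) = -0.123.

-0.12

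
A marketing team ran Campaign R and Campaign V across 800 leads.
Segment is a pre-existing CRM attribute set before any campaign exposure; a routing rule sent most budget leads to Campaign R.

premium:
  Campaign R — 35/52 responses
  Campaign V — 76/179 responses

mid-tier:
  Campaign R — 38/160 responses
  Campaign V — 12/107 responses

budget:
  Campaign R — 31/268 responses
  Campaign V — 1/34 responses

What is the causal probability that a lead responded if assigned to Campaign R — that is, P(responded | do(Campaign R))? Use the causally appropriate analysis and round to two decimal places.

The stratified and pooled comparisons disagree (Campaign R wins within each customer segment; Campaign V wins overall), so the answer turns on the causal role of customer segment.
Nothing the campaign does changes customer segment; the imbalance is an allocation artefact. With customer segment also predicting the outcome, the pooled figure is confounded, and the within-stratum comparison is the causal one.
Standardising Campaign R to the population customer segment mix: 0.289·35/52 + 0.334·38/160 + 0.378·31/268 = 0.317.

0.32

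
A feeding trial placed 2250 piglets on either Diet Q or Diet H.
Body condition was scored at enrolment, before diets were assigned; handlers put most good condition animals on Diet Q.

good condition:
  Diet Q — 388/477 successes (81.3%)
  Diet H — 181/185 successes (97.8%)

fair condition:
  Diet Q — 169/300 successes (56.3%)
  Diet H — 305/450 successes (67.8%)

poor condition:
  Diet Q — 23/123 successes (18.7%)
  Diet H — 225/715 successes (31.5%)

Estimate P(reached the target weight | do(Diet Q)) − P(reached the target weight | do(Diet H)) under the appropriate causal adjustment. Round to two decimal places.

Here starting body condition is a common cause — it drives both which diet a case falls under and the outcome. The crude comparison mixes populations; the stratum-specific rates are the causally relevant ones.
Adjusting over the population distribution of starting body condition: 0.294·(0.813−0.978) + 0.333·(0.563−0.678) + 0.372·(0.187−0.315) = -0.134.

-0.13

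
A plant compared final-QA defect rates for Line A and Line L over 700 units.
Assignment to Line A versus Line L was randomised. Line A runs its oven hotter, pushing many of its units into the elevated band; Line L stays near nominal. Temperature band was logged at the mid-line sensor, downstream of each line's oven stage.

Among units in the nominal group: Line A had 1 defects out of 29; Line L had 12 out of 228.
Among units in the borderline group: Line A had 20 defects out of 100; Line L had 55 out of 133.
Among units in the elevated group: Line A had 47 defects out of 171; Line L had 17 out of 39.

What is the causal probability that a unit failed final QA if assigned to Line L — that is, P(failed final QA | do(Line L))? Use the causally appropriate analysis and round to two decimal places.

0.21

The stratified and pooled comparisons disagree (Line A wins within each in-process temperature band; Line L wins overall), so the answer turns on the causal role of in-process temperature band.
Stratifying would compare lines among units the lines themselves sorted into in-process temperature band groups — a form of selection on an intermediate. The unconditioned pooled rates give the total causal effect.
So P(outcome | do(Line L)) is just the pooled rate for Line L: 84/400 = 0.210.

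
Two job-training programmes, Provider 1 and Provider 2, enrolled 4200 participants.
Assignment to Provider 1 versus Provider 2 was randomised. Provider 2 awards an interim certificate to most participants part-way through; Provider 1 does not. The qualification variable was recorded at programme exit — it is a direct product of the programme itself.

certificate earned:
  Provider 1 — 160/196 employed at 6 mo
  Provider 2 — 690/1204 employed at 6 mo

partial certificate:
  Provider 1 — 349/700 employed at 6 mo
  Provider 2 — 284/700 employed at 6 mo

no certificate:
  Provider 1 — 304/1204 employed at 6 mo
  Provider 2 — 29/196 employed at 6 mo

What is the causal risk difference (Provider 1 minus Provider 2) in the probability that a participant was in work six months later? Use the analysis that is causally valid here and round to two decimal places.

Provider 1 is higher inside every qualification attained during the programme stratum but Provider 2 is higher in aggregate. Whether to stratify depends on how qualification attained during the programme relates to the programme.
Because the programme influences qualification attained during the programme, qualification attained during the programme is a post-treatment mediator, not a confounder. Stratifying on it would bias the estimate; the causal effect is the crude pooled difference.
The causal difference is the pooled difference: 0.387 − 0.478 = -0.090.

-0.09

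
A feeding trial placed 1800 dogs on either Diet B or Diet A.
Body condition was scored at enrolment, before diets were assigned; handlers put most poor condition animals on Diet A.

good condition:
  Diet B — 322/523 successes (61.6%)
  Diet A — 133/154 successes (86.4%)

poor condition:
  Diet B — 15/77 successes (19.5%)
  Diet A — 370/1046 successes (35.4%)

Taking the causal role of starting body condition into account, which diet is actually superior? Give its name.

Diet A

The stratified and pooled comparisons disagree (Diet A wins within each starting body condition; Diet B wins overall), so the answer turns on the causal role of starting body condition.
Here starting body condition is a common cause — it drives both which diet a case falls under and the outcome. The crude comparison mixes populations; the stratum-specific rates are the causally relevant ones.
Within each level — good condition: 61.6% vs 86.4%; poor condition: 19.5% vs 35.4% — Diet A is higher every time.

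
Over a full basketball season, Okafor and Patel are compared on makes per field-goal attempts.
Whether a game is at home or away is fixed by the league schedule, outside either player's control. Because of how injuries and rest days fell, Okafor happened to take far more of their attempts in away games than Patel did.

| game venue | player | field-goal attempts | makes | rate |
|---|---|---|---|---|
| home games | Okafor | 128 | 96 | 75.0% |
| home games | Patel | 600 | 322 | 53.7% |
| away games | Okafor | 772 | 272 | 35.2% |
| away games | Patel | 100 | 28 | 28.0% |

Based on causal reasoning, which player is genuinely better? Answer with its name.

Here game venue is a common cause — it drives both which player a case falls under and the outcome. The crude comparison mixes populations; the stratum-specific rates are the causally relevant ones.
Within each level — home games: 75.0% vs 53.7%; away games: 35.2% vs 28.0% — Okafor is higher every time.

Okafor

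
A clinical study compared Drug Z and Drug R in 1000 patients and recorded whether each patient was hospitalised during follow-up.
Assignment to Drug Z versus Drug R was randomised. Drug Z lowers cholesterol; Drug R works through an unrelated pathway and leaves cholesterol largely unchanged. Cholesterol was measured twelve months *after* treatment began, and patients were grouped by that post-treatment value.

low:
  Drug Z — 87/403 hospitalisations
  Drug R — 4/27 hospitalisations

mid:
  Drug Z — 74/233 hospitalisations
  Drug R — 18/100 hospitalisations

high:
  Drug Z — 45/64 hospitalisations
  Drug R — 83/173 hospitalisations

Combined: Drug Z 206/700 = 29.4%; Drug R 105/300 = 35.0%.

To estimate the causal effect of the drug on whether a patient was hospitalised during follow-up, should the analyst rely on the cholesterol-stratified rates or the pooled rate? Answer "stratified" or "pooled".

pooled

The cholesterol-specific comparison favours Drug R throughout, but the pooled figures favour Drug Z. The question is whether to condition on cholesterol.
Because the drug influences cholesterol, cholesterol is a post-treatment mediator, not a confounder. Stratifying on it would bias the estimate; the causal effect is the crude pooled difference.
Pooled: Drug Z 29.4% vs Drug R 35.0%; Drug Z is lower overall.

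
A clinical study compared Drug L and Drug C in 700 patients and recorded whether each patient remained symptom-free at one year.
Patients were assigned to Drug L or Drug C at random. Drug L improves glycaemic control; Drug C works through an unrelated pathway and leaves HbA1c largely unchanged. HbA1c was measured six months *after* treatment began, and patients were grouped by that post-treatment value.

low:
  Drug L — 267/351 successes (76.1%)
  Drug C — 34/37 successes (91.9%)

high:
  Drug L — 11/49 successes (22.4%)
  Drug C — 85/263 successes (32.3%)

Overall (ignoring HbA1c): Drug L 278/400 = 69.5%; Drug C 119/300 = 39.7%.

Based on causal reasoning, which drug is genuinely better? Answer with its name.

The stratified and pooled comparisons disagree (Drug C wins within each HbA1c; Drug L wins overall), so the answer turns on the causal role of HbA1c.
HbA1c here is a post-treatment variable shaped by the drug; conditioning on it would introduce bias rather than remove it. The overall comparison is the causal one.
Pooled: Drug L 69.5% vs Drug C 39.7%; Drug L is higher overall.

Drug L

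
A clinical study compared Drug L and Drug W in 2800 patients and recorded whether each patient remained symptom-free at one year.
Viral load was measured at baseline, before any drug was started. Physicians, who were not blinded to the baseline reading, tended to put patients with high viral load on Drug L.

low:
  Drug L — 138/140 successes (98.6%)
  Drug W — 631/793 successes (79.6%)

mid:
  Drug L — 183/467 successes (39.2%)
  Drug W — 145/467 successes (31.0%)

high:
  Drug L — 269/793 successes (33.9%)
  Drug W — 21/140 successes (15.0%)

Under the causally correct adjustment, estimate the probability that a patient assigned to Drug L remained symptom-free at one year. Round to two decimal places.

Here viral load is a common cause — it drives both which drug a case falls under and the outcome. The crude comparison mixes populations; the stratum-specific rates are the causally relevant ones.
Standardising Drug L to the population viral load mix: 0.333·138/140 + 0.334·183/467 + 0.333·269/793 = 0.572.

0.57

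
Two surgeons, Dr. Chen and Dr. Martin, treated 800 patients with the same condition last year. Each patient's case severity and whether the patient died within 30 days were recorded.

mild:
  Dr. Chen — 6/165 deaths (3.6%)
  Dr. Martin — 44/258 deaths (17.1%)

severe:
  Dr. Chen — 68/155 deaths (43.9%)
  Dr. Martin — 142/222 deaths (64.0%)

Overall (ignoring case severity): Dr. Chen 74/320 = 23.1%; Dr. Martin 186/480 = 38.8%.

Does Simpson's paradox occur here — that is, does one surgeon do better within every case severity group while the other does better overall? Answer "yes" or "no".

Within each case severity level (mild 3.6% vs 17.1%; severe 43.9% vs 64.0%), Dr. Chen has the lower rate every time. Pooled: 23.1% vs 38.8% — Dr. Chen has the lower rate overall. They agree.

no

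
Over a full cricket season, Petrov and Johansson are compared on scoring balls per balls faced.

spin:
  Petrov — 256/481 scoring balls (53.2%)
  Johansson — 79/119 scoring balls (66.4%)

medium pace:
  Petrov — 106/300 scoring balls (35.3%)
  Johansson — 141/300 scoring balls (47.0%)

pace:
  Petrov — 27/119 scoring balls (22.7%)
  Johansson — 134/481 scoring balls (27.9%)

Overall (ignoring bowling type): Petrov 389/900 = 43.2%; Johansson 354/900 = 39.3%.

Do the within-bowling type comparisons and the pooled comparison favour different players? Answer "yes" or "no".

Within each bowling type level (spin 53.2% vs 66.4%; medium pace 35.3% vs 47.0%; pace 22.7% vs 27.9%), Johansson has the higher rate every time. Pooled: 43.2% vs 39.3% — Petrov has the higher rate overall. The two comparisons disagree.

yes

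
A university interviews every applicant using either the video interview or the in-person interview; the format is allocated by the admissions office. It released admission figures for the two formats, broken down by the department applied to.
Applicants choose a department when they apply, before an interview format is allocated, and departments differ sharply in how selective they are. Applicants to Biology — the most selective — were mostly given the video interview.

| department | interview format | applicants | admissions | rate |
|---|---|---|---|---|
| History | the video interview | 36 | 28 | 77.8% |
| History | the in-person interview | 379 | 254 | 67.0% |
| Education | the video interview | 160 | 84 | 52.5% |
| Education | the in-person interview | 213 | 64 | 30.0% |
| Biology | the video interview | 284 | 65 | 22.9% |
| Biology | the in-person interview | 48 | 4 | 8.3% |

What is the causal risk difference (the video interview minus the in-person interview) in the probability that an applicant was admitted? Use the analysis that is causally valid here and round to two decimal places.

Department is set before the interview format has any effect — it is not caused by the interview format — and it independently drives the outcome. That makes it a confounder, so the causal comparison is within department levels.
Adjusting over the population distribution of department: 0.371·(0.778−0.670) + 0.333·(0.525−0.300) + 0.296·(0.229−0.083) = +0.158.

+0.16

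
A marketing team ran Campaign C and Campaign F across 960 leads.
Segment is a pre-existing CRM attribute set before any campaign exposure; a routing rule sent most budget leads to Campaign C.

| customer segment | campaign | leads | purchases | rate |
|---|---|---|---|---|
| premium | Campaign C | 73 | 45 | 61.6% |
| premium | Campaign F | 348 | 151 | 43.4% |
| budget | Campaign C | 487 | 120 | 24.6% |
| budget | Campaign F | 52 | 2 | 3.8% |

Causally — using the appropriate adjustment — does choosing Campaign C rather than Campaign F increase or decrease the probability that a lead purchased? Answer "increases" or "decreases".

increases

Since customer segment is a pre-existing factor (not a product of the campaign) and it affects the outcome on its own, it is a confounder. The stratified rates, not the pooled rate, identify the causal effect.
Within each level — premium: 61.6% vs 43.4%; budget: 24.6% vs 3.8% — Campaign C is higher every time.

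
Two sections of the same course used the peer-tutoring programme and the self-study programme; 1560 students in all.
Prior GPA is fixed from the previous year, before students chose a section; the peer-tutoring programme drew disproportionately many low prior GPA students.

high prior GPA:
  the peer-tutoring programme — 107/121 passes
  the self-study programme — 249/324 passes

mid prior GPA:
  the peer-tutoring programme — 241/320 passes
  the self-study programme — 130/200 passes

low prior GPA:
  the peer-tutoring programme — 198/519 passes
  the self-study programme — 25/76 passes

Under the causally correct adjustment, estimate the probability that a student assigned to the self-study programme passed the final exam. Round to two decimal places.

0.56

Prior GPA band differs across teaching methods for reasons unrelated to any effect of the teaching method itself, and it separately predicts the outcome — a classic confounder. We must compare within prior GPA band levels.
Standardising the self-study programme to the population prior GPA band mix: 0.285·249/324 + 0.333·130/200 + 0.381·25/76 = 0.561.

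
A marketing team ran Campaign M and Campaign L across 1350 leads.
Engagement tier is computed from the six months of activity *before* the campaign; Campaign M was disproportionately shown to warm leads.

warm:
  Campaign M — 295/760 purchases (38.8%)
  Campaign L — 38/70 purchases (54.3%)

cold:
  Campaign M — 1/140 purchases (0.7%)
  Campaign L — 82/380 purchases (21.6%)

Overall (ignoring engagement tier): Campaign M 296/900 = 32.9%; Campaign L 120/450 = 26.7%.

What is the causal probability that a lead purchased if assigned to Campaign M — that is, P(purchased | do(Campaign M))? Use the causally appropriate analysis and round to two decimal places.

Nothing the campaign does changes engagement tier; the imbalance is an allocation artefact. With engagement tier also predicting the outcome, the pooled figure is confounded, and the within-stratum comparison is the causal one.
Standardising Campaign M to the population engagement tier mix: 0.615·295/760 + 0.385·1/140 = 0.241.

0.24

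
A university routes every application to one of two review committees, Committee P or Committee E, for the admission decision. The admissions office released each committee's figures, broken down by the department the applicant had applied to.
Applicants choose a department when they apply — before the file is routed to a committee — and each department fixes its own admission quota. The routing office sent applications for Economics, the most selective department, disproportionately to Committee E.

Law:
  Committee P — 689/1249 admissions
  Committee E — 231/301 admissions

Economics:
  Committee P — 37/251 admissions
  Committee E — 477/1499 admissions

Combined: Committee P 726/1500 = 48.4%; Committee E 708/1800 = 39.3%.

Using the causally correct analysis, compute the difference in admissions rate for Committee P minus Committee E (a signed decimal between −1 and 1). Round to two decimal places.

Department differs across review committees for reasons unrelated to any effect of the review committee itself, and it separately predicts the outcome — a classic confounder. We must compare within department levels.
Adjusting over the population distribution of department: 0.470·(0.552−0.767) + 0.530·(0.147−0.318) = -0.192.

-0.19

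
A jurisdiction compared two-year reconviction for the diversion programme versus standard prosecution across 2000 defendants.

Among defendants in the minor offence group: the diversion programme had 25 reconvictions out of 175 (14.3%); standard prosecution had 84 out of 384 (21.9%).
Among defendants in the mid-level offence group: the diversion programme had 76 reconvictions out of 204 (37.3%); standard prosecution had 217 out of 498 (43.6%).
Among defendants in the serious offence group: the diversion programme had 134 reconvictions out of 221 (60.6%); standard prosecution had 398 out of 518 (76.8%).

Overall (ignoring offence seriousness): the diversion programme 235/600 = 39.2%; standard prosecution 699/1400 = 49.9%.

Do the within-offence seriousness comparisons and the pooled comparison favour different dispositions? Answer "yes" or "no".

no

Within each offence seriousness level (minor offence 14.3% vs 21.9%; mid-level offence 37.3% vs 43.6%; serious offence 60.6% vs 76.8%), the diversion programme has the lower rate every time. Pooled: 39.2% vs 49.9% — the diversion programme has the lower rate overall. They agree.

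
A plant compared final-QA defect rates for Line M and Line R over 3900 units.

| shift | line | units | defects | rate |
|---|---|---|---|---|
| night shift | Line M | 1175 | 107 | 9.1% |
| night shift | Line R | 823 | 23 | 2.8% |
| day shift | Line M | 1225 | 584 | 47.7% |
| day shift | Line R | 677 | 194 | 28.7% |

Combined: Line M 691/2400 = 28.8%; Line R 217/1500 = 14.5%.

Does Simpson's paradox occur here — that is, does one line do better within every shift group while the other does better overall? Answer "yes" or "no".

no

Within each shift level (night shift 9.1% vs 2.8%; day shift 47.7% vs 28.7%), Line R has the lower rate every time. Pooled: 28.8% vs 14.5% — Line R has the lower rate overall. They agree.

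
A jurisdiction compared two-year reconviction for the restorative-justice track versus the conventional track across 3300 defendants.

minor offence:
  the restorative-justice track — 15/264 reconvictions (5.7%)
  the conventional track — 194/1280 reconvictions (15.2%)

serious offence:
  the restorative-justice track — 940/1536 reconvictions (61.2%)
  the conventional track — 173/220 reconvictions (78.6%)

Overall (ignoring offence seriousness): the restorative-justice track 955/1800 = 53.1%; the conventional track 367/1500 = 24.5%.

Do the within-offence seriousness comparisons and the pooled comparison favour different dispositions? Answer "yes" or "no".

yes

Within each offence seriousness level (minor offence 5.7% vs 15.2%; serious offence 61.2% vs 78.6%), the restorative-justice track has the lower rate every time. Pooled: 53.1% vs 24.5% — the conventional track has the lower rate overall. The two comparisons disagree.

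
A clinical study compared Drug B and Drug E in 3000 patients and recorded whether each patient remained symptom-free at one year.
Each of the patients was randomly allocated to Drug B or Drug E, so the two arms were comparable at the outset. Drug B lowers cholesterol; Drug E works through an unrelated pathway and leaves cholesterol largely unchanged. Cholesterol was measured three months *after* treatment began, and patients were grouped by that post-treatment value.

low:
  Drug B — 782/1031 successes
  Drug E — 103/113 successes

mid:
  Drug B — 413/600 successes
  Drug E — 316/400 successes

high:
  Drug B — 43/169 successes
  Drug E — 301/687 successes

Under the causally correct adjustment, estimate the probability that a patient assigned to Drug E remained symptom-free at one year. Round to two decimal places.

0.60

Cholesterol is downstream of the drug. One should not condition on a consequence of treatment, so the overall rates are the right comparison.
So P(outcome | do(Drug E)) is just the pooled rate for Drug E: 720/1200 = 0.600.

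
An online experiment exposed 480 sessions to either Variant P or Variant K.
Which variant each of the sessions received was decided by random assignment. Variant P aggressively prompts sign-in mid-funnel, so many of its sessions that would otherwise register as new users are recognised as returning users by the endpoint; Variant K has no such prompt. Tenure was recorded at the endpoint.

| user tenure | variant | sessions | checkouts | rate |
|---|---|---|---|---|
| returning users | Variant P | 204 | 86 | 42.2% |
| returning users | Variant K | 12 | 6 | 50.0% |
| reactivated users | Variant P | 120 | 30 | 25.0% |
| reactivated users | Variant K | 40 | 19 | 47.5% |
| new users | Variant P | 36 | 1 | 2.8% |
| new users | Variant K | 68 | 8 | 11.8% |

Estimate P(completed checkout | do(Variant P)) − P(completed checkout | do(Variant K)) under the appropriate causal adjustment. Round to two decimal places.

User tenure lies on the pathway variant → user tenure → outcome, so adjusting for it blocks the indirect effect. For the total causal effect of variant, use the unadjusted pooled rates.
The causal difference is the pooled difference: 0.325 − 0.275 = +0.050.

+0.05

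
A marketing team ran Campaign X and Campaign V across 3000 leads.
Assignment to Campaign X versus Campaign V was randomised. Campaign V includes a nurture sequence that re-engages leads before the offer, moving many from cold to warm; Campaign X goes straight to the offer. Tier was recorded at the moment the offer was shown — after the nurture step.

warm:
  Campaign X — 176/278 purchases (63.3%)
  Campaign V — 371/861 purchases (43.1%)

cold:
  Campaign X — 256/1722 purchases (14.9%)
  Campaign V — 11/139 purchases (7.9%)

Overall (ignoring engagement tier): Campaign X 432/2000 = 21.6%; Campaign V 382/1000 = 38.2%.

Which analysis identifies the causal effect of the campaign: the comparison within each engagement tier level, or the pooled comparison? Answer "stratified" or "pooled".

The stratified and pooled comparisons disagree (Campaign X wins within each engagement tier; Campaign V wins overall), so the answer turns on the causal role of engagement tier.
Because the campaign influences engagement tier, engagement tier is a post-treatment mediator, not a confounder. Stratifying on it would bias the estimate; the causal effect is the crude pooled difference.
Pooled: Campaign X 21.6% vs Campaign V 38.2%; Campaign V is higher overall.

pooled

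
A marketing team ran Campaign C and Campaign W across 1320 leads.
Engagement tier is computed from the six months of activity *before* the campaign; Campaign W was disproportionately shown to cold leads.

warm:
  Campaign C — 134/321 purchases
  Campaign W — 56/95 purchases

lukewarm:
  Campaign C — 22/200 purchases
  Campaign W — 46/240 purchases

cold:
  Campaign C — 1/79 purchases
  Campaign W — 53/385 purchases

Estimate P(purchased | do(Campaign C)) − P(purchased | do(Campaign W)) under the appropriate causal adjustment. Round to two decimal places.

The engagement tier-specific comparison favours Campaign W throughout, but the pooled figures favour Campaign C. The question is whether to condition on engagement tier.
Nothing the campaign does changes engagement tier; the imbalance is an allocation artefact. With engagement tier also predicting the outcome, the pooled figure is confounded, and the within-stratum comparison is the causal one.
Adjusting over the population distribution of engagement tier: 0.315·(0.417−0.589) + 0.333·(0.110−0.192) + 0.352·(0.013−0.138) = -0.125.

-0.13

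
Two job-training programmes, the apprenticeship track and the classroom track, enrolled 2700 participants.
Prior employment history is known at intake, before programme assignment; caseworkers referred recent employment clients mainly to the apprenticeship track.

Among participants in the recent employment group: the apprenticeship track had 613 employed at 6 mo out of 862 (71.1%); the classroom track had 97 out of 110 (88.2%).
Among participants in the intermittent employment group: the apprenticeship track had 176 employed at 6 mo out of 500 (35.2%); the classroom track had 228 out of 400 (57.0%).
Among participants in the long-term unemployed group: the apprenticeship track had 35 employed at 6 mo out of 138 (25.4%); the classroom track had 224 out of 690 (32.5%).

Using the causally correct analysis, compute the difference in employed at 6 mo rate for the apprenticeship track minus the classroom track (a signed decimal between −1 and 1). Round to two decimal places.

The stratified and pooled comparisons disagree (the classroom track wins within each prior employment history; the apprenticeship track wins overall), so the answer turns on the causal role of prior employment history.
Here prior employment history is a common cause — it drives both which programme a case falls under and the outcome. The crude comparison mixes populations; the stratum-specific rates are the causally relevant ones.
Adjusting over the population distribution of prior employment history: 0.360·(0.711−0.882) + 0.333·(0.352−0.570) + 0.307·(0.254−0.325) = -0.156.

-0.16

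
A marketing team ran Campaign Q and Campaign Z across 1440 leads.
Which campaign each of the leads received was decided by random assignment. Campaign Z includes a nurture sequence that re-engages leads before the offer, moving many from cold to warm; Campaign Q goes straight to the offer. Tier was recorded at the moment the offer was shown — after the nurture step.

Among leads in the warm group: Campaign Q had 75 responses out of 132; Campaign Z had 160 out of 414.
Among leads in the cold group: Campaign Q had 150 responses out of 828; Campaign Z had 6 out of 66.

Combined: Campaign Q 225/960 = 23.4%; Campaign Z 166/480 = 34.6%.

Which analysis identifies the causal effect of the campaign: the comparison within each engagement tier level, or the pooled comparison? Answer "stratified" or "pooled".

pooled

Because the campaign influences engagement tier, engagement tier is a post-treatment mediator, not a confounder. Stratifying on it would bias the estimate; the causal effect is the crude pooled difference.
Pooled: Campaign Q 23.4% vs Campaign Z 34.6%; Campaign Z is higher overall.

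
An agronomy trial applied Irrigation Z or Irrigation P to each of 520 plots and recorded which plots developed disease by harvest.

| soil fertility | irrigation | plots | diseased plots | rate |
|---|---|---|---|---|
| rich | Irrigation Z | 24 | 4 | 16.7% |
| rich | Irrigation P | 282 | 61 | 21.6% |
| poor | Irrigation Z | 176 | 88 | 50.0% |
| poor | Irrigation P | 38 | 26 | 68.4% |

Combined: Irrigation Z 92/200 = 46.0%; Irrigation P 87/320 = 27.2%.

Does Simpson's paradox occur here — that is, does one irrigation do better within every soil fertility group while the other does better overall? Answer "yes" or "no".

Within each soil fertility level (rich 16.7% vs 21.6%; poor 50.0% vs 68.4%), Irrigation Z has the lower rate every time. Pooled: 46.0% vs 27.2% — Irrigation P has the lower rate overall. The two comparisons disagree.

yes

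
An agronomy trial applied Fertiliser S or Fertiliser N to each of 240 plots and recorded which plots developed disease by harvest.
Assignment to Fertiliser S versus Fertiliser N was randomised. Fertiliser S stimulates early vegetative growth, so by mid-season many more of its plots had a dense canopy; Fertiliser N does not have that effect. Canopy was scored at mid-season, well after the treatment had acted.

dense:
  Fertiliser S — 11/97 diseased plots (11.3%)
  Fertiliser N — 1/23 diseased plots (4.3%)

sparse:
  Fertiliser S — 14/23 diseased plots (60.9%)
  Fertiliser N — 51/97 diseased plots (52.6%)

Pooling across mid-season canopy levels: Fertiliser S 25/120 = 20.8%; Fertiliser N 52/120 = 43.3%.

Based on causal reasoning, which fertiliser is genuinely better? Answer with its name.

The mid-season canopy-specific comparison favours Fertiliser N throughout, but the pooled figures favour Fertiliser S. The question is whether to condition on mid-season canopy.
The distribution of mid-season canopy is itself part of what the fertiliser does — it is an intermediate outcome. Holding it fixed would remove that part of the effect; the total effect is the pooled difference.
Pooled: Fertiliser S 20.8% vs Fertiliser N 43.3%; Fertiliser S is lower overall.

Fertiliser S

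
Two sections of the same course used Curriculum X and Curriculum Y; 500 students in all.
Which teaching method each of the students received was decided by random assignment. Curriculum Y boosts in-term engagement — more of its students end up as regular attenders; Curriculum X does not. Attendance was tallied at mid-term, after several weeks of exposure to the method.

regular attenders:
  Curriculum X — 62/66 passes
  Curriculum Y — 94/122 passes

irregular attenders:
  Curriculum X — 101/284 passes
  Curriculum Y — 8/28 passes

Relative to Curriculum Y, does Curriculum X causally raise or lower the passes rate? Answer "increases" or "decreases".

decreases

The stratified and pooled comparisons disagree (Curriculum X wins within each mid-term attendance; Curriculum Y wins overall), so the answer turns on the causal role of mid-term attendance.
Mid-term attendance is downstream of the teaching method. One should not condition on a consequence of treatment, so the overall rates are the right comparison.
Pooled: Curriculum X 46.6% vs Curriculum Y 68.0%; Curriculum Y is higher overall.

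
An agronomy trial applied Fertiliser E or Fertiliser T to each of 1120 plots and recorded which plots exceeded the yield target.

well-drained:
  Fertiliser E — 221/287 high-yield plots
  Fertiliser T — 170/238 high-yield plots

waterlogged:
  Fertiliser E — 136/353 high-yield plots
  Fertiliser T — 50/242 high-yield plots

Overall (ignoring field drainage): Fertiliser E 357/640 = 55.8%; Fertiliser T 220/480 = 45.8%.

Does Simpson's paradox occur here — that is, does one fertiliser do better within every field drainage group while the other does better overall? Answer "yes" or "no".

Within each field drainage level (well-drained 77.0% vs 71.4%; waterlogged 38.5% vs 20.7%), Fertiliser E has the higher rate every time. Pooled: 55.8% vs 45.8% — Fertiliser E has the higher rate overall. They agree.

no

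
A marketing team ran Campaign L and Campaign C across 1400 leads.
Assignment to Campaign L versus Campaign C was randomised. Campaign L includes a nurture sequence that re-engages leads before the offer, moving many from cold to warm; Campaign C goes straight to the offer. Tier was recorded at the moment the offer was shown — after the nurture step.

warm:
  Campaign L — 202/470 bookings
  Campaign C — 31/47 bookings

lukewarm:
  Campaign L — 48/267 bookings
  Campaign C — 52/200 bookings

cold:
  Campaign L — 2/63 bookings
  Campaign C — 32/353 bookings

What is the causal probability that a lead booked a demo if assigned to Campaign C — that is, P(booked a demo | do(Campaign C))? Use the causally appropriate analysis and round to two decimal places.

The stratified and pooled comparisons disagree (Campaign C wins within each engagement tier; Campaign L wins overall), so the answer turns on the causal role of engagement tier.
Engagement tier lies on the pathway campaign → engagement tier → outcome, so adjusting for it blocks the indirect effect. For the total causal effect of campaign, use the unadjusted pooled rates.
So P(outcome | do(Campaign C)) is just the pooled rate for Campaign C: 115/600 = 0.192.

0.19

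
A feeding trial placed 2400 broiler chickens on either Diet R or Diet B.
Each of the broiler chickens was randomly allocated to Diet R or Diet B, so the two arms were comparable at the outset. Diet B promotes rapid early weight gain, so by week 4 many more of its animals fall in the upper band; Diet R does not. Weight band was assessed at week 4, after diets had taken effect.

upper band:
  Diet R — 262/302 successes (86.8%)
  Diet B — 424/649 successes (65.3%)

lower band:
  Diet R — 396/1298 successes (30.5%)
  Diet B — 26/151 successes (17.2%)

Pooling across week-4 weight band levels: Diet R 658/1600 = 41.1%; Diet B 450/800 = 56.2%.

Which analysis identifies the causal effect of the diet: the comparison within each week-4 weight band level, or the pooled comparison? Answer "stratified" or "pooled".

Because the diet influences week-4 weight band, week-4 weight band is a post-treatment mediator, not a confounder. Stratifying on it would bias the estimate; the causal effect is the crude pooled difference.
Pooled: Diet R 41.1% vs Diet B 56.2%; Diet B is higher overall.

pooled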